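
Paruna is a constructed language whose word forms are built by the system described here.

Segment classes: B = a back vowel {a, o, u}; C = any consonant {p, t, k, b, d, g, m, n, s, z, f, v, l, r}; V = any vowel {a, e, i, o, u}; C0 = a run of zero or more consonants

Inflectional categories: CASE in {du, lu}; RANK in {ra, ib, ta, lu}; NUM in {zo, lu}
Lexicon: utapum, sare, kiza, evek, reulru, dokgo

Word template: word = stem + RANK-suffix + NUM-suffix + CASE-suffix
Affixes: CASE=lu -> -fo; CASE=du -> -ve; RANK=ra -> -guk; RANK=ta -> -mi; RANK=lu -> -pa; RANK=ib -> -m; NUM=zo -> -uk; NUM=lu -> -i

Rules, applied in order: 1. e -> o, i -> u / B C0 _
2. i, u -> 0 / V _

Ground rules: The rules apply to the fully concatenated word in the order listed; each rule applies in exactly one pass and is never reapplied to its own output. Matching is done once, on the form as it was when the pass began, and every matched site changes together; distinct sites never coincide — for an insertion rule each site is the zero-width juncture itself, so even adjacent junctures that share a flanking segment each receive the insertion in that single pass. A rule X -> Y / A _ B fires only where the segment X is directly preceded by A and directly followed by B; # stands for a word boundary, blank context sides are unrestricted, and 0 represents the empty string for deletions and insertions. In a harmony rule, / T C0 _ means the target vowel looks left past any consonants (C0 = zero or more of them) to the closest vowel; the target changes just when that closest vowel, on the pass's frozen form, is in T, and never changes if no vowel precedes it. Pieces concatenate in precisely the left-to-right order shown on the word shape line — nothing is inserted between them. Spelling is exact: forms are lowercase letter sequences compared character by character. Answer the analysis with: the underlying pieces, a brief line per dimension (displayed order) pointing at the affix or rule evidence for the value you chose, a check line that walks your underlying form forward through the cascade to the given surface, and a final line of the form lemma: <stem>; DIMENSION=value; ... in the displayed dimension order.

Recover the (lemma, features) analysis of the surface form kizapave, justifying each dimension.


underlying: kiza-pa-i-ve
CASE=du - signalled by the affix -ve
RANK=lu - signalled by the affix -pa
NUM=lu - signalled by the affix -i
check: kizapaive -> kizapauve -> kizapave
lemma: kiza; CASE=du; RANK=lu; NUM=lu


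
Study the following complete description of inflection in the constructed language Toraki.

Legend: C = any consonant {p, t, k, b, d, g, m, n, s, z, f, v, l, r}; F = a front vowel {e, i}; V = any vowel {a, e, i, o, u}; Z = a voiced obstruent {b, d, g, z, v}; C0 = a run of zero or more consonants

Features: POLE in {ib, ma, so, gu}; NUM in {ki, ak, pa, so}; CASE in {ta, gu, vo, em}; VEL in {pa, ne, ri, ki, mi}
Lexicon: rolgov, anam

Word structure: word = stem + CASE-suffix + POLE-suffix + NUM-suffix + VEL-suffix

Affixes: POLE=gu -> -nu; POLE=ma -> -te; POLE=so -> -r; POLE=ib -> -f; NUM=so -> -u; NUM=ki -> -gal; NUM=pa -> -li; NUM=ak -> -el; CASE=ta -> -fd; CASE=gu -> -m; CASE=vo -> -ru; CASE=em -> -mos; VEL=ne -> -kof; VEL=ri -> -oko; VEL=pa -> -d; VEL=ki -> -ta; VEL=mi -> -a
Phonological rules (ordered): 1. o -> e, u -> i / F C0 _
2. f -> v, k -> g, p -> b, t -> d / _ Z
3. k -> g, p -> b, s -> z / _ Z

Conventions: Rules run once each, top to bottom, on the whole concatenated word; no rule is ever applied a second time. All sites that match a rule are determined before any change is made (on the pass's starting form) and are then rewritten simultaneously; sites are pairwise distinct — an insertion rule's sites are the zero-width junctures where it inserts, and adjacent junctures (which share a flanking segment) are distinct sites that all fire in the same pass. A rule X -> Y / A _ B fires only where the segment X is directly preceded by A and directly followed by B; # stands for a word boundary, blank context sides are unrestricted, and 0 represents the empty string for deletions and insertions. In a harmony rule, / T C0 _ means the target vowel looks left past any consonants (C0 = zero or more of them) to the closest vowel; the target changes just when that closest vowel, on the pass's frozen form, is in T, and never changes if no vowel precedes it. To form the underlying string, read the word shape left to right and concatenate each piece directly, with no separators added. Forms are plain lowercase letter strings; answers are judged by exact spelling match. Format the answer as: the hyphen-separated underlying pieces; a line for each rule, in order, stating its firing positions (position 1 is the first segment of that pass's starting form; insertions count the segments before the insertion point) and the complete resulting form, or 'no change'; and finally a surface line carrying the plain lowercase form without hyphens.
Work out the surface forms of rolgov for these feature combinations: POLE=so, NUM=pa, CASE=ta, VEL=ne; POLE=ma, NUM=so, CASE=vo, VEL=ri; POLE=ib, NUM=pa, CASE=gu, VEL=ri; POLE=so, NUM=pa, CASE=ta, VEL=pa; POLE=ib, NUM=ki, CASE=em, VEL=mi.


cell POLE=so, NUM=pa, CASE=ta, VEL=ne:
underlying: rolgov-fd-r-li-kof
1. o -> e, u -> i / F C0 _: fires at position(s) 13: rolgovfdrlikef
2. f -> v, k -> g, p -> b, t -> d / _ Z: fires at position(s) 7: rolgovvdrlikef
3. k -> g, p -> b, s -> z / _ Z: no change
surface: rolgovvdrlikef

cell POLE=ma, NUM=so, CASE=vo, VEL=ri:
underlying: rolgov-ru-te-u-oko
1. o -> e, u -> i / F C0 _: fires at position(s) 11: rolgovruteioko
2. f -> v, k -> g, p -> b, t -> d / _ Z: no change
3. k -> g, p -> b, s -> z / _ Z: no change
surface: rolgovruteioko

cell POLE=ib, NUM=pa, CASE=gu, VEL=ri:
underlying: rolgov-m-f-li-oko
1. o -> e, u -> i / F C0 _: fires at position(s) 11: rolgovmflieko
2. f -> v, k -> g, p -> b, t -> d / _ Z: no change
3. k -> g, p -> b, s -> z / _ Z: no change
surface: rolgovmflieko

cell POLE=so, NUM=pa, CASE=ta, VEL=pa:
underlying: rolgov-fd-r-li-d
1. o -> e, u -> i / F C0 _: no change
2. f -> v, k -> g, p -> b, t -> d / _ Z: fires at position(s) 7: rolgovvdrlid
3. k -> g, p -> b, s -> z / _ Z: no change
surface: rolgovvdrlid

cell POLE=ib, NUM=ki, CASE=em, VEL=mi:
underlying: rolgov-mos-f-gal-a
1. o -> e, u -> i / F C0 _: no change
2. f -> v, k -> g, p -> b, t -> d / _ Z: fires at position(s) 10: rolgovmosvgala
3. k -> g, p -> b, s -> z / _ Z: fires at position(s) 9: rolgovmozvgala
surface: rolgovmozvgala


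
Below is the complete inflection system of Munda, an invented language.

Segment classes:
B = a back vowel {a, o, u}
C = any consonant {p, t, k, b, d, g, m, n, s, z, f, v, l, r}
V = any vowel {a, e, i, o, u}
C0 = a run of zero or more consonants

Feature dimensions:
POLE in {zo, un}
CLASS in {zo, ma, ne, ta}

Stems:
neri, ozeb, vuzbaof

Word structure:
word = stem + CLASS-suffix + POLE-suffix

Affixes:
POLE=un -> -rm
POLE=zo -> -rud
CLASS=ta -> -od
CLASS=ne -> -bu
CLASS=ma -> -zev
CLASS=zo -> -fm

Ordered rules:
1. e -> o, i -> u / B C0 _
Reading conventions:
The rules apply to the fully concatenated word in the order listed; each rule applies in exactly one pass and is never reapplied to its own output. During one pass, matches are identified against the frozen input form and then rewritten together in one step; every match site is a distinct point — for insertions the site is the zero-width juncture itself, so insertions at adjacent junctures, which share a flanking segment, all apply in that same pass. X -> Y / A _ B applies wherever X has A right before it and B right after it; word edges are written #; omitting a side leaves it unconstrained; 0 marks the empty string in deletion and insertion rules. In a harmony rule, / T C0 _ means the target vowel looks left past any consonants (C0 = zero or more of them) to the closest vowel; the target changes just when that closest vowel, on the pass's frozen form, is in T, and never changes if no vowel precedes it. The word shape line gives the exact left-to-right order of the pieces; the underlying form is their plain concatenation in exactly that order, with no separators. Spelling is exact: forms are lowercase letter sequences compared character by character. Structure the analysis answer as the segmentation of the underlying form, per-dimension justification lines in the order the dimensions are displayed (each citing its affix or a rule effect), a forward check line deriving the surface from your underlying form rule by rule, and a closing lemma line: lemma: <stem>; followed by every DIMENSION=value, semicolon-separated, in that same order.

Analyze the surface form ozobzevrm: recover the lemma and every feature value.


underlying: ozeb-zev-rm
POLE=un - signalled by the affix -rm
CLASS=ma - signalled by the affix -zev
check: ozebzevrm -> ozobzevrm
lemma: ozeb; POLE=un; CLASS=ma


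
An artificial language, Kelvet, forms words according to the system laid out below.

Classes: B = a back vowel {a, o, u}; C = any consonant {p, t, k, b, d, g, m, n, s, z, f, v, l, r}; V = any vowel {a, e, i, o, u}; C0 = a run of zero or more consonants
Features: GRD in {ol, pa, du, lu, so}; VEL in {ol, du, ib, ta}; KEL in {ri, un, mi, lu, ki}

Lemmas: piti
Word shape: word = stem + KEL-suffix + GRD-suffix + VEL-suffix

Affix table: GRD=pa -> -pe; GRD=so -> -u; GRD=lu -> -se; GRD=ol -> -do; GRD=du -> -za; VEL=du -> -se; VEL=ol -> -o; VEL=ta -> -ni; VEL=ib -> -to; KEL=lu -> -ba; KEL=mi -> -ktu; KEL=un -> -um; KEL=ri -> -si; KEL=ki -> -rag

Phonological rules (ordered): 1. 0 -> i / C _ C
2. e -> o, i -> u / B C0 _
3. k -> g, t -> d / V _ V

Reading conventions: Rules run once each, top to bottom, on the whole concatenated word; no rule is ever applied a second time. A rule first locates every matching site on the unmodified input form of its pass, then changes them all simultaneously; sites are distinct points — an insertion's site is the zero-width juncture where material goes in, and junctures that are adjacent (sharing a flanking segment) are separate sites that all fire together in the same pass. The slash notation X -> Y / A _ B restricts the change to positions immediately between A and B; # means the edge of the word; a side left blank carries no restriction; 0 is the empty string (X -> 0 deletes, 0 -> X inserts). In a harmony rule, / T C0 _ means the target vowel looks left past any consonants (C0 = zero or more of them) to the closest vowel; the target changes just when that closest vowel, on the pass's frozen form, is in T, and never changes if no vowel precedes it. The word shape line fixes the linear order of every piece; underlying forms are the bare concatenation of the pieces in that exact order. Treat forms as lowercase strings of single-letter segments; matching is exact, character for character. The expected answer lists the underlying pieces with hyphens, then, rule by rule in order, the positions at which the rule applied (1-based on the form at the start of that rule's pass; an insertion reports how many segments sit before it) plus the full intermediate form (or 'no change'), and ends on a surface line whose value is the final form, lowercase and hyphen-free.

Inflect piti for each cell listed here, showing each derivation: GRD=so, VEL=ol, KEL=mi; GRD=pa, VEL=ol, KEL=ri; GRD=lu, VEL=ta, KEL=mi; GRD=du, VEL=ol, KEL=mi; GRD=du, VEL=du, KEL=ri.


cell GRD=so, VEL=ol, KEL=mi:
underlying: piti-ktu-u-o
1. 0 -> i / C _ C: inserts after position(s) 5: pitikituuo
2. e -> o, i -> u / B C0 _: no change
3. k -> g, t -> d / V _ V: fires at position(s) 3, 5, 7: pidigiduuo
surface: pidigiduuo

cell GRD=pa, VEL=ol, KEL=ri:
underlying: piti-si-pe-o
1. 0 -> i / C _ C: no change
2. e -> o, i -> u / B C0 _: no change
3. k -> g, t -> d / V _ V: fires at position(s) 3: pidisipeo
surface: pidisipeo

cell GRD=lu, VEL=ta, KEL=mi:
underlying: piti-ktu-se-ni
1. 0 -> i / C _ C: inserts after position(s) 5: pitikituseni
2. e -> o, i -> u / B C0 _: fires at position(s) 10: pitikitusoni
3. k -> g, t -> d / V _ V: fires at position(s) 3, 5, 7: pidigidusoni
surface: pidigidusoni

cell GRD=du, VEL=ol, KEL=mi:
underlying: piti-ktu-za-o
1. 0 -> i / C _ C: inserts after position(s) 5: pitikituzao
2. e -> o, i -> u / B C0 _: no change
3. k -> g, t -> d / V _ V: fires at position(s) 3, 5, 7: pidigiduzao
surface: pidigiduzao

cell GRD=du, VEL=du, KEL=ri:
underlying: piti-si-za-se
1. 0 -> i / C _ C: no change
2. e -> o, i -> u / B C0 _: fires at position(s) 10: pitisizaso
3. k -> g, t -> d / V _ V: fires at position(s) 3: pidisizaso
surface: pidisizaso


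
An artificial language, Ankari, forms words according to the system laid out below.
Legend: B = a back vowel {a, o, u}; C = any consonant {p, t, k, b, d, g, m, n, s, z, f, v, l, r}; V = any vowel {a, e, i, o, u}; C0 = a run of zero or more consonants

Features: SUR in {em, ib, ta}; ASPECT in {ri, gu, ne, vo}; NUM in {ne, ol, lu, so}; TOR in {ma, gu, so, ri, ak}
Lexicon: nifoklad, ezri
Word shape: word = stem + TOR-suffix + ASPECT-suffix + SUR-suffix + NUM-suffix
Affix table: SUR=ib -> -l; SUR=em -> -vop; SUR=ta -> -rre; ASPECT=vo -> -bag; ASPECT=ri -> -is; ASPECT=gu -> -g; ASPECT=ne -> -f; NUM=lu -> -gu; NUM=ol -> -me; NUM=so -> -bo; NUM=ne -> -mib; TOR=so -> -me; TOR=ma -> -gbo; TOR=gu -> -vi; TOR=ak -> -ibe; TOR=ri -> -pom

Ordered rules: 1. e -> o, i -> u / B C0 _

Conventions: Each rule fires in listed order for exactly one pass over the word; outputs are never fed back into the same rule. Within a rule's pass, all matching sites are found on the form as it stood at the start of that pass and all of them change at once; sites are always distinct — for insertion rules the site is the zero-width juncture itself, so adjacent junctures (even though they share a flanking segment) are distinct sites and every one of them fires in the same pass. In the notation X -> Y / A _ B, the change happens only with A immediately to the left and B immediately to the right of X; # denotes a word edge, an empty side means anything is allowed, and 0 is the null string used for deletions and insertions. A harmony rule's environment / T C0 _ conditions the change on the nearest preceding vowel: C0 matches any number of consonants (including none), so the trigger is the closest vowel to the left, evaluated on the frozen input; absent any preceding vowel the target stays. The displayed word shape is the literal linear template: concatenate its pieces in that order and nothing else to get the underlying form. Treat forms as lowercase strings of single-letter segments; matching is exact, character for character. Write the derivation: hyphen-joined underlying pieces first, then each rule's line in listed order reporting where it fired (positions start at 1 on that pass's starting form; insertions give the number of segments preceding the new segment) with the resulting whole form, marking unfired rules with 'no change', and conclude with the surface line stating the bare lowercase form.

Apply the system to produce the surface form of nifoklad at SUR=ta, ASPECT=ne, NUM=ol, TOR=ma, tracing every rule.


underlying: nifoklad-gbo-f-rre-me
1. e -> o, i -> u / B C0 _: fires at position(s) 15: nifokladgbofrrome
surface: nifokladgbofrrome


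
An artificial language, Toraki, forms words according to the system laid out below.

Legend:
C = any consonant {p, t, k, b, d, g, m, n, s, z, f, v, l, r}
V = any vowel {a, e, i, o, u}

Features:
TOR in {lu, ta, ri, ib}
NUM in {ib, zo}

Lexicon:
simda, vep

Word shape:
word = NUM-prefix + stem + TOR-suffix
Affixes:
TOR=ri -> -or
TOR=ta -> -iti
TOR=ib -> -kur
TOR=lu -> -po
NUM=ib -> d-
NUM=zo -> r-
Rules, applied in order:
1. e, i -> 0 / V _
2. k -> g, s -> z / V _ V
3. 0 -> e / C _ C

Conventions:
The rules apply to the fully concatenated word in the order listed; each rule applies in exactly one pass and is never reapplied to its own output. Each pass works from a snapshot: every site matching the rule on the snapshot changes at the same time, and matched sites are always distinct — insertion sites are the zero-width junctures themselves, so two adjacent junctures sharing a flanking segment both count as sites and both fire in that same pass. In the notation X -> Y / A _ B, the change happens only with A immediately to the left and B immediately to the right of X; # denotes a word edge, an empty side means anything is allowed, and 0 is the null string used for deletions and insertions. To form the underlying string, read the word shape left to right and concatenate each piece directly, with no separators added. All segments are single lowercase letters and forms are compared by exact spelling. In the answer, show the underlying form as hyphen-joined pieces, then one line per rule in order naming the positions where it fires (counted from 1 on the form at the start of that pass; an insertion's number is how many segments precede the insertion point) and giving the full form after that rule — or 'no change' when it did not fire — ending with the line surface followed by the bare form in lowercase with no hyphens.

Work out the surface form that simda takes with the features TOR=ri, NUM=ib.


underlying: d-simda-or
1. e, i -> 0 / V _: no change
2. k -> g, s -> z / V _ V: no change
3. 0 -> e / C _ C: inserts after position(s) 1, 4: desimedaor
surface: desimedaor


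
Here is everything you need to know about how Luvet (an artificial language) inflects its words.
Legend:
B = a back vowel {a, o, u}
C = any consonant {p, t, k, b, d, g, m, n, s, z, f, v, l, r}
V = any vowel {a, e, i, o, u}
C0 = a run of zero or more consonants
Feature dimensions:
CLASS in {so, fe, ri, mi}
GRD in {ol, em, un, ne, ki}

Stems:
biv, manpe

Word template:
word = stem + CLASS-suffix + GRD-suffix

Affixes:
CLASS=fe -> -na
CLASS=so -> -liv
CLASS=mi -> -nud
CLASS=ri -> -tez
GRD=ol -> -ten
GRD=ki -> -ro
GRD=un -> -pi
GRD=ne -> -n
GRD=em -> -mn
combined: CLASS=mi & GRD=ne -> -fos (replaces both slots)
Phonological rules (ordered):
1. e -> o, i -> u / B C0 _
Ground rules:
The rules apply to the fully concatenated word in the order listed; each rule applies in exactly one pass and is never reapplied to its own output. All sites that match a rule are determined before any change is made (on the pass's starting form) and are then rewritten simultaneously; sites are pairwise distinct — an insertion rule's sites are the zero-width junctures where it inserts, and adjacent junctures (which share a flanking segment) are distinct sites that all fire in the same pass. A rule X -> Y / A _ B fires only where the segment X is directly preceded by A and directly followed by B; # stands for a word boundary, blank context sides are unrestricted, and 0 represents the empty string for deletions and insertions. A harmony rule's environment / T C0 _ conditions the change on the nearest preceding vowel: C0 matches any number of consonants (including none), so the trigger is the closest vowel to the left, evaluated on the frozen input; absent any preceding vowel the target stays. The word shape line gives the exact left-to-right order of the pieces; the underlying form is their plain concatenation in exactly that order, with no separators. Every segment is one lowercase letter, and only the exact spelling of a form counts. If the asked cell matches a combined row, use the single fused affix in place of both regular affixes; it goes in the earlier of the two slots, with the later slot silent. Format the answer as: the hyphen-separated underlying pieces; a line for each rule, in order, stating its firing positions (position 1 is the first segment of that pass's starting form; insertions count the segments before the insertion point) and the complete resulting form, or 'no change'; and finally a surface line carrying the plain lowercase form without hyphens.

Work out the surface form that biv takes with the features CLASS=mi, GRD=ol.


underlying: biv-nud-ten
1. e -> o, i -> u / B C0 _: fires at position(s) 8: bivnudton
surface: bivnudton


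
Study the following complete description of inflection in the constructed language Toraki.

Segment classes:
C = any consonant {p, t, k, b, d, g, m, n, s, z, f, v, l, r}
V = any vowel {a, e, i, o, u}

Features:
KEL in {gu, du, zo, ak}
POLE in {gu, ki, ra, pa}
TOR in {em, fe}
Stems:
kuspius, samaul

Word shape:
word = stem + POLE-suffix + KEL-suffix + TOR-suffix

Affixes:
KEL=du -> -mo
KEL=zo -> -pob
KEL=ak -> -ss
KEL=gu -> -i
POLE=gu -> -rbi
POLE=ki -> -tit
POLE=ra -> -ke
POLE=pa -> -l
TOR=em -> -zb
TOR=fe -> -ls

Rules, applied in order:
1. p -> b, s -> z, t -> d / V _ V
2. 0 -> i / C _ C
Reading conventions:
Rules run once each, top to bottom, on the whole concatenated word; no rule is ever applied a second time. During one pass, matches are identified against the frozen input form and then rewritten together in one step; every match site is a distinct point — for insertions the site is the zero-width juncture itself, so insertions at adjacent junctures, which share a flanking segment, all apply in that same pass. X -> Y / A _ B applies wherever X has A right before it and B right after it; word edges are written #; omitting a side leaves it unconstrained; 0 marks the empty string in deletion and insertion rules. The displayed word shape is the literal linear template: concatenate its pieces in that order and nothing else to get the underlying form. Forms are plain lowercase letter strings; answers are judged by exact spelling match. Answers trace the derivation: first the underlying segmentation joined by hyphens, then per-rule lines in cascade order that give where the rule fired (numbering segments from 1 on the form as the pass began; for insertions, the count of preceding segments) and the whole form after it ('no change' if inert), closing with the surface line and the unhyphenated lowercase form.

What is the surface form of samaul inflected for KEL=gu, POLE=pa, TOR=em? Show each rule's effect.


underlying: samaul-l-i-zb
1. p -> b, s -> z, t -> d / V _ V: no change
2. 0 -> i / C _ C: inserts after position(s) 6, 9: samaulilizib
surface: samaulilizib


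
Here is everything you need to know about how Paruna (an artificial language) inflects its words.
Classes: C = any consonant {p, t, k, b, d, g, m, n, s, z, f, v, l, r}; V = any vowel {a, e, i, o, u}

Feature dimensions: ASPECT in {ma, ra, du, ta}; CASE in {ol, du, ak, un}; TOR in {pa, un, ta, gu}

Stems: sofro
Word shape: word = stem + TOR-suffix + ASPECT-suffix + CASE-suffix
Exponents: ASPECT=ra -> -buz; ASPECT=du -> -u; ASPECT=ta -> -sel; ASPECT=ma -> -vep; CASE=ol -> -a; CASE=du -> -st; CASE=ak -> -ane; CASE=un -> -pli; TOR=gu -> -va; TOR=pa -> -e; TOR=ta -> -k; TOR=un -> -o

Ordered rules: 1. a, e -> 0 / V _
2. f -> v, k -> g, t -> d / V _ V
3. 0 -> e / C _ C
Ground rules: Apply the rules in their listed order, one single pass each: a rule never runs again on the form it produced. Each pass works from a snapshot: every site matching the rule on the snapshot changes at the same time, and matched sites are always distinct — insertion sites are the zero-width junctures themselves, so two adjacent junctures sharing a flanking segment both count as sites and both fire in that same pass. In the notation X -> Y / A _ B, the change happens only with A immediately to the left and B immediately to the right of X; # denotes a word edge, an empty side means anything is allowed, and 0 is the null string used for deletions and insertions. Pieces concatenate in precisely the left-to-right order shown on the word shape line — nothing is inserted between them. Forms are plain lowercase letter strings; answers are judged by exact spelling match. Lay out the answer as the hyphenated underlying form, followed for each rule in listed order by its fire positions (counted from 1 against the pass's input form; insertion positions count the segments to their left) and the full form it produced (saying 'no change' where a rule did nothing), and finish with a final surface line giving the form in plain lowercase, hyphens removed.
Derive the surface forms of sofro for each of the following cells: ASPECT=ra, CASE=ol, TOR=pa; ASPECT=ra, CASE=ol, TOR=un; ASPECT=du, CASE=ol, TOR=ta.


cell ASPECT=ra, CASE=ol, TOR=pa:
underlying: sofro-e-buz-a
1. a, e -> 0 / V _: fires at position(s) 6: sofrobuza
2. f -> v, k -> g, t -> d / V _ V: no change
3. 0 -> e / C _ C: inserts after position(s) 3: soferobuza
surface: soferobuza

cell ASPECT=ra, CASE=ol, TOR=un:
underlying: sofro-o-buz-a
1. a, e -> 0 / V _: no change
2. f -> v, k -> g, t -> d / V _ V: no change
3. 0 -> e / C _ C: inserts after position(s) 3: soferoobuza
surface: soferoobuza

cell ASPECT=du, CASE=ol, TOR=ta:
underlying: sofro-k-u-a
1. a, e -> 0 / V _: fires at position(s) 8: sofroku
2. f -> v, k -> g, t -> d / V _ V: fires at position(s) 6: sofrogu
3. 0 -> e / C _ C: inserts after position(s) 3: soferogu
surface: soferogu


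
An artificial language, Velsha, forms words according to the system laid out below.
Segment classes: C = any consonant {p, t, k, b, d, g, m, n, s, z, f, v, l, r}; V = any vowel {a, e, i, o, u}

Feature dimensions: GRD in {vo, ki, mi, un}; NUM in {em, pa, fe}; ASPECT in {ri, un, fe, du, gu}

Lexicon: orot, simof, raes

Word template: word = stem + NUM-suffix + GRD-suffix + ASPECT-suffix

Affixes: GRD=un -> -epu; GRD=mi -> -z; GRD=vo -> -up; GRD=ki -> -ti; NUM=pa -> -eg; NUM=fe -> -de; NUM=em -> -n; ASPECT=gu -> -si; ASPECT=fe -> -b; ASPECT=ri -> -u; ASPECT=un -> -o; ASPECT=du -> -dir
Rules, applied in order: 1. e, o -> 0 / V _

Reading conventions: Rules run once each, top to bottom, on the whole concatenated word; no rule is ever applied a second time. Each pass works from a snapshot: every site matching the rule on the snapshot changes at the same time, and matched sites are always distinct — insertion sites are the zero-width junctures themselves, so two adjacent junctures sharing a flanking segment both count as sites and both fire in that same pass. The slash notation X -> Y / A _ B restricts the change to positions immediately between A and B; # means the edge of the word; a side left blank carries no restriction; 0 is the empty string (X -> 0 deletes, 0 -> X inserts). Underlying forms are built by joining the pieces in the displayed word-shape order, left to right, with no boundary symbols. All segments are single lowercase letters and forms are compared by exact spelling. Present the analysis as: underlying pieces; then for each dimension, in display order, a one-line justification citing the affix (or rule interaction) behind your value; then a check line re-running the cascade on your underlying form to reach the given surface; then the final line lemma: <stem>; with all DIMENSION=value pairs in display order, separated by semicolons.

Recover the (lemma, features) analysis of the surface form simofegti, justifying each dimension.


underlying: simof-eg-ti-o
GRD=ki - signalled by the affix -ti
NUM=pa - signalled by the affix -eg
ASPECT=un - signalled by the affix -o
check: simofegtio -> simofegti
lemma: simof; GRD=ki; NUM=pa; ASPECT=un


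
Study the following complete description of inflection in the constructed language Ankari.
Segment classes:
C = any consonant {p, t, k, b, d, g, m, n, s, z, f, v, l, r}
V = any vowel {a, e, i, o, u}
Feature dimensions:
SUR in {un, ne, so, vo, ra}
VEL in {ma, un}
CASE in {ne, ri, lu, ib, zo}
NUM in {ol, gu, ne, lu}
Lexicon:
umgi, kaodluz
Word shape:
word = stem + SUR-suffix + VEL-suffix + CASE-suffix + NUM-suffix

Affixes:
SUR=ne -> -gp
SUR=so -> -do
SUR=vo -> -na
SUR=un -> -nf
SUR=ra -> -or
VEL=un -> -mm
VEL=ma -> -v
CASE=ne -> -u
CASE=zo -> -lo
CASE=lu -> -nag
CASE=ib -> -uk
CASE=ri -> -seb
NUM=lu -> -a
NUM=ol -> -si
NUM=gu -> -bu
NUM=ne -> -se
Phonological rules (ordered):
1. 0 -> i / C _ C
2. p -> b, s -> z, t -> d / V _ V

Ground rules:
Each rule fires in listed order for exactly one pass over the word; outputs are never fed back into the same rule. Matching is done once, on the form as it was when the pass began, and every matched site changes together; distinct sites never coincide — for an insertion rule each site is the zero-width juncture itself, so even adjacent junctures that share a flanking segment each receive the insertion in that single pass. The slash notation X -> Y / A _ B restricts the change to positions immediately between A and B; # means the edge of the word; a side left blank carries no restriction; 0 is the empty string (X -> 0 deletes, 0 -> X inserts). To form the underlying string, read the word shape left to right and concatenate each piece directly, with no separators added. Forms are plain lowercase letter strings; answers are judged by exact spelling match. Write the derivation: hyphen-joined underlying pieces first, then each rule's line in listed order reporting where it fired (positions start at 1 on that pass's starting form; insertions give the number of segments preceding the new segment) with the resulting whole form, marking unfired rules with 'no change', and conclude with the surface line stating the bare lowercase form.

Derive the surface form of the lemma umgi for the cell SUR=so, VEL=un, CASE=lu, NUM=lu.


underlying: umgi-do-mm-nag-a
1. 0 -> i / C _ C: inserts after position(s) 2, 7, 8: umigidomiminaga
2. p -> b, s -> z, t -> d / V _ V: no change
surface: umigidomiminaga


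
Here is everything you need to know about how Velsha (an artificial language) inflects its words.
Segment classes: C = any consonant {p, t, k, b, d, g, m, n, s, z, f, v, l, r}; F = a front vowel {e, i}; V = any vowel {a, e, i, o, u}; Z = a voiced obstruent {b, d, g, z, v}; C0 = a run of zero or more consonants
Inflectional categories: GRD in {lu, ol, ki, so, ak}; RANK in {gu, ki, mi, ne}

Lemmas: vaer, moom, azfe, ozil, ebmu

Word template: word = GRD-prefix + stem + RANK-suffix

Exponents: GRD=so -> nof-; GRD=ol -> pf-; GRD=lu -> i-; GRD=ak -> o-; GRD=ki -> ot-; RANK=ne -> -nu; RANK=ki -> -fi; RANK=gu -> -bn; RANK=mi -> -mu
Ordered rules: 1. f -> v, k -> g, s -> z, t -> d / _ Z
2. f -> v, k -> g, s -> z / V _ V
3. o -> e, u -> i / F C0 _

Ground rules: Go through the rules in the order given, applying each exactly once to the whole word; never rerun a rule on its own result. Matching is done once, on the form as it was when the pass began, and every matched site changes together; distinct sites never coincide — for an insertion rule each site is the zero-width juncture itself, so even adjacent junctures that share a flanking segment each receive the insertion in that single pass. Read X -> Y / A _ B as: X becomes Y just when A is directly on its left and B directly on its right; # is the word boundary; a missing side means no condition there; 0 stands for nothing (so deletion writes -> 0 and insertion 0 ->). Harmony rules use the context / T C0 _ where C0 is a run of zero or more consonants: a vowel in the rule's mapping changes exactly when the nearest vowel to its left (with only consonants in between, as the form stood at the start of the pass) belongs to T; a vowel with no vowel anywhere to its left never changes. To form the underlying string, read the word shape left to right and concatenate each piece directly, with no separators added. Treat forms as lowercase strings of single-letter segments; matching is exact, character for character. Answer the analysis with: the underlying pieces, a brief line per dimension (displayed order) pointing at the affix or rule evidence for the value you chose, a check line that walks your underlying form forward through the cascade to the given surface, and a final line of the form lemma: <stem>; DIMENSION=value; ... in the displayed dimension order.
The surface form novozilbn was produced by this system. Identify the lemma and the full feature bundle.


underlying: nof-ozil-bn
GRD=so - signalled by the affix nof-
RANK=gu - signalled by the affix -bn
check: nofozilbn -> nofozilbn -> novozilbn -> novozilbn
lemma: ozil; GRD=so; RANK=gu


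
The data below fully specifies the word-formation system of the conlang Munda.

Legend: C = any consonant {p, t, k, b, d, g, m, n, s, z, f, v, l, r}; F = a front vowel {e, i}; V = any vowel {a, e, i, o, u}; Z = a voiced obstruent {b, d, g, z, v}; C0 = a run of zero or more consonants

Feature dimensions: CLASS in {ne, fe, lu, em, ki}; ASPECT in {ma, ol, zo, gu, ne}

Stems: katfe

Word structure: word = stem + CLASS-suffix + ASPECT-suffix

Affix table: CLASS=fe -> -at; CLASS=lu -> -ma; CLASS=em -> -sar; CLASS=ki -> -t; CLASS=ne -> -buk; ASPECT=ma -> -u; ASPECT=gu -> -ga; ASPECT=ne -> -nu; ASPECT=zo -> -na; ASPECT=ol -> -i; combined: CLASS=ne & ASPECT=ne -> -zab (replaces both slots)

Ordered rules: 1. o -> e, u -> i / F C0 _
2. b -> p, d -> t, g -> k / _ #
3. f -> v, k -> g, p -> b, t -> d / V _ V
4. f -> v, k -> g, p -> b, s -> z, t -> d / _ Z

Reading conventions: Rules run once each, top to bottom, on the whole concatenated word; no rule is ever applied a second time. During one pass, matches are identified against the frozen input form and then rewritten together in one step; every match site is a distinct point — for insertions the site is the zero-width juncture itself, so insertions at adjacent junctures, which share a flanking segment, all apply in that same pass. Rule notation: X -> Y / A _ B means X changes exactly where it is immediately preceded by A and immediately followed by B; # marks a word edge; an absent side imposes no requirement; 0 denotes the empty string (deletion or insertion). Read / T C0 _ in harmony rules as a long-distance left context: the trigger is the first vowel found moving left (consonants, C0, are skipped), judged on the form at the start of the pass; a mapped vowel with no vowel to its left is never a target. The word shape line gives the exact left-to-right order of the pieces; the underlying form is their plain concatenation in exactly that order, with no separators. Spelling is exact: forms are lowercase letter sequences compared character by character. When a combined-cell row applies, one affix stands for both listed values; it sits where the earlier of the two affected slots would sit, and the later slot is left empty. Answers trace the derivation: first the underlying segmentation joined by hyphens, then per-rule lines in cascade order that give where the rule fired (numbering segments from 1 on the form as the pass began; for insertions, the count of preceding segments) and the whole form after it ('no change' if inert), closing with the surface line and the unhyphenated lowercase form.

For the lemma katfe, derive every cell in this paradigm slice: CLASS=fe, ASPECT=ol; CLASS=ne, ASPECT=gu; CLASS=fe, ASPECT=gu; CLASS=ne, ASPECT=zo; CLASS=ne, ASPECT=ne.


cell CLASS=fe, ASPECT=ol:
underlying: katfe-at-i
1. o -> e, u -> i / F C0 _: no change
2. b -> p, d -> t, g -> k / _ #: no change
3. f -> v, k -> g, p -> b, t -> d / V _ V: fires at position(s) 7: katfeadi
4. f -> v, k -> g, p -> b, s -> z, t -> d / _ Z: no change
surface: katfeadi

cell CLASS=ne, ASPECT=gu:
underlying: katfe-buk-ga
1. o -> e, u -> i / F C0 _: fires at position(s) 7: katfebikga
2. b -> p, d -> t, g -> k / _ #: no change
3. f -> v, k -> g, p -> b, t -> d / V _ V: no change
4. f -> v, k -> g, p -> b, s -> z, t -> d / _ Z: fires at position(s) 8: katfebigga
surface: katfebigga

cell CLASS=fe, ASPECT=gu:
underlying: katfe-at-ga
1. o -> e, u -> i / F C0 _: no change
2. b -> p, d -> t, g -> k / _ #: no change
3. f -> v, k -> g, p -> b, t -> d / V _ V: no change
4. f -> v, k -> g, p -> b, s -> z, t -> d / _ Z: fires at position(s) 7: katfeadga
surface: katfeadga

cell CLASS=ne, ASPECT=zo:
underlying: katfe-buk-na
1. o -> e, u -> i / F C0 _: fires at position(s) 7: katfebikna
2. b -> p, d -> t, g -> k / _ #: no change
3. f -> v, k -> g, p -> b, t -> d / V _ V: no change
4. f -> v, k -> g, p -> b, s -> z, t -> d / _ Z: no change
surface: katfebikna

cell CLASS=ne, ASPECT=ne:
underlying: katfe-zab
1. o -> e, u -> i / F C0 _: no change
2. b -> p, d -> t, g -> k / _ #: fires at position(s) 8: katfezap
3. f -> v, k -> g, p -> b, t -> d / V _ V: no change
4. f -> v, k -> g, p -> b, s -> z, t -> d / _ Z: no change
surface: katfezap


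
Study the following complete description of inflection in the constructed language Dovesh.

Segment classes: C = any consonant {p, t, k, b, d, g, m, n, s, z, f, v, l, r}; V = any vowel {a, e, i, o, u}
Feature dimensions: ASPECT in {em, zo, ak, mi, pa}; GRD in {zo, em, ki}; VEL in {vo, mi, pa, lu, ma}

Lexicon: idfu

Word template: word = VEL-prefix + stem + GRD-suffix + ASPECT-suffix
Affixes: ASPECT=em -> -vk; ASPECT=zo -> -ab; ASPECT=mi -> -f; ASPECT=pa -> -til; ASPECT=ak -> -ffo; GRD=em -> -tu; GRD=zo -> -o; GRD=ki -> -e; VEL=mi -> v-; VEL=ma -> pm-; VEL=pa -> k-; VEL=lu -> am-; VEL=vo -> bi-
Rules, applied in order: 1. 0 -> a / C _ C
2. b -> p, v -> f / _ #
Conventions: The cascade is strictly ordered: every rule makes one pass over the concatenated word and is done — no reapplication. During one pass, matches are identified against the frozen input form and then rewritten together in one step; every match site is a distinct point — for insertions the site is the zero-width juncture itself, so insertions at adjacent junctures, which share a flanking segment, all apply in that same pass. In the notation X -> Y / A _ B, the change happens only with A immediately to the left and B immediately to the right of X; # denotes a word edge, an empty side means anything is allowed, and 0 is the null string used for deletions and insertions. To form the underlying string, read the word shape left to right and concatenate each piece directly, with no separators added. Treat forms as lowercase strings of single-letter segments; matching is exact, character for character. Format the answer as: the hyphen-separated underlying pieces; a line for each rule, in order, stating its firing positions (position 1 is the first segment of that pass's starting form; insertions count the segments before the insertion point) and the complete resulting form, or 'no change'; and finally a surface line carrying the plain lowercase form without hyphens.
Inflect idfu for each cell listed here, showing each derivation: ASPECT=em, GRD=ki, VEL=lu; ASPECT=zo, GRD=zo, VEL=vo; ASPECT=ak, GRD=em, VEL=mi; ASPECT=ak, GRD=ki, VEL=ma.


cell ASPECT=em, GRD=ki, VEL=lu:
underlying: am-idfu-e-vk
1. 0 -> a / C _ C: inserts after position(s) 4, 8: amidafuevak
2. b -> p, v -> f / _ #: no change
surface: amidafuevak

cell ASPECT=zo, GRD=zo, VEL=vo:
underlying: bi-idfu-o-ab
1. 0 -> a / C _ C: inserts after position(s) 4: biidafuoab
2. b -> p, v -> f / _ #: fires at position(s) 10: biidafuoap
surface: biidafuoap

cell ASPECT=ak, GRD=em, VEL=mi:
underlying: v-idfu-tu-ffo
1. 0 -> a / C _ C: inserts after position(s) 3, 8: vidafutufafo
2. b -> p, v -> f / _ #: no change
surface: vidafutufafo

cell ASPECT=ak, GRD=ki, VEL=ma:
underlying: pm-idfu-e-ffo
1. 0 -> a / C _ C: inserts after position(s) 1, 4, 8: pamidafuefafo
2. b -> p, v -> f / _ #: no change
surface: pamidafuefafo


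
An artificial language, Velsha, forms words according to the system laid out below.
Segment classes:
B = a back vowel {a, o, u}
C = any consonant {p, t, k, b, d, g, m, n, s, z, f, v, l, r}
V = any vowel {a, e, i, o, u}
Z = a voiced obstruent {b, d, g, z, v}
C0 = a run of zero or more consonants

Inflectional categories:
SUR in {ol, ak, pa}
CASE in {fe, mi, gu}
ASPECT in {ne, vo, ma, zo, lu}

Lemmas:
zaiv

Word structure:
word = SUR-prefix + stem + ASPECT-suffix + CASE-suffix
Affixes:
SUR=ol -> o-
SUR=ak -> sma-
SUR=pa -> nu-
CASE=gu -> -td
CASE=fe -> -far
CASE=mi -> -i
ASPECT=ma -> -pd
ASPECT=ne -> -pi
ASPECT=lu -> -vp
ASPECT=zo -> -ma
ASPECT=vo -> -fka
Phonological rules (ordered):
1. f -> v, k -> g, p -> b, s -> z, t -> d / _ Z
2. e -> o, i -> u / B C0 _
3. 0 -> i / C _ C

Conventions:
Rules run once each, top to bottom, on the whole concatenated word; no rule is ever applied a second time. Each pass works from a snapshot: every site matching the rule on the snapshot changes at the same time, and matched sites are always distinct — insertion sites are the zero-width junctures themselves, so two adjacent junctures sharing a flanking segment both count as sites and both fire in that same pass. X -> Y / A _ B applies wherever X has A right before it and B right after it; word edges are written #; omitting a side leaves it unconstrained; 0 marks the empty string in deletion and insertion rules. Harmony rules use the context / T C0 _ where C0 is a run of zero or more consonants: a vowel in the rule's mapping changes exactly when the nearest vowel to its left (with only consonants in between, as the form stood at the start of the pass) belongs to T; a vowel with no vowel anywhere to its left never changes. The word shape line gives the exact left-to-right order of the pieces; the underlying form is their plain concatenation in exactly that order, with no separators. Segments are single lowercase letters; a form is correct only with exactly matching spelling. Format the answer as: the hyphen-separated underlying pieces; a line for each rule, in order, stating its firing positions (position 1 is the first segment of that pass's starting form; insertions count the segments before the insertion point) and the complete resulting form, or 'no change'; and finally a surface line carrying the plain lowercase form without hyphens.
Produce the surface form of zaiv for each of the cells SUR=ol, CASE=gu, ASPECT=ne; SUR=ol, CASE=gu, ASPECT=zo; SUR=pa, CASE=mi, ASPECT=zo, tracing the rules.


cell SUR=ol, CASE=gu, ASPECT=ne:
underlying: o-zaiv-pi-td
1. f -> v, k -> g, p -> b, s -> z, t -> d / _ Z: fires at position(s) 8: ozaivpidd
2. e -> o, i -> u / B C0 _: fires at position(s) 4: ozauvpidd
3. 0 -> i / C _ C: inserts after position(s) 5, 8: ozauvipidid
surface: ozauvipidid

cell SUR=ol, CASE=gu, ASPECT=zo:
underlying: o-zaiv-ma-td
1. f -> v, k -> g, p -> b, s -> z, t -> d / _ Z: fires at position(s) 8: ozaivmadd
2. e -> o, i -> u / B C0 _: fires at position(s) 4: ozauvmadd
3. 0 -> i / C _ C: inserts after position(s) 5, 8: ozauvimadid
surface: ozauvimadid

cell SUR=pa, CASE=mi, ASPECT=zo:
underlying: nu-zaiv-ma-i
1. f -> v, k -> g, p -> b, s -> z, t -> d / _ Z: no change
2. e -> o, i -> u / B C0 _: fires at position(s) 5, 9: nuzauvmau
3. 0 -> i / C _ C: inserts after position(s) 6: nuzauvimau
surface: nuzauvimau
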